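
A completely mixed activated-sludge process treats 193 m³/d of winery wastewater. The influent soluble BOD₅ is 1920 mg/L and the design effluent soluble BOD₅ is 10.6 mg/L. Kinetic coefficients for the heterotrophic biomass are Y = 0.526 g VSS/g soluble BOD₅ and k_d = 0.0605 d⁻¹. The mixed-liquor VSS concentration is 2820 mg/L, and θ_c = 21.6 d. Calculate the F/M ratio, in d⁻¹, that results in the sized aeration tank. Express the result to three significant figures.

F/M ≈ 0.204 d⁻¹

Steady-state biomass mass balance: V·X·(1 + k_d·θ_c) = Y·Q·(S₀ − S)·θ_c, so V = 0.526 × 193 × (1920 − 10.6) × 21.6 / [2820 × (1 + 0.0605 × 21.6)] = 4.19×10^6 / 6505 = 643.6 m³.
F/M = Q·S₀ / (V·X) = 193 × 1920 / (643.6 × 2820) = 0.2042 g soluble BOD₅·(g VSS·d)⁻¹.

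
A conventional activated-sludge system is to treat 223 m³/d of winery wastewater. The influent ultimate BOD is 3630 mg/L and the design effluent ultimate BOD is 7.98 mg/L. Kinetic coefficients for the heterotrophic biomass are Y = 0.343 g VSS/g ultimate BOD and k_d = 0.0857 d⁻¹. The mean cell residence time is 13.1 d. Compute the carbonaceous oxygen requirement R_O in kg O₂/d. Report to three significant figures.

R_O ≈ 622 kg O₂/d

The observed yield is Y_obs = Y/(1 + k_d·θ_c) = 0.343 / (1 + 0.0857 × 13.1) = 0.343 / 2.123 = 0.1616 g VSS per g ultimate BOD removed.
Substrate removed = Q·(S₀ − S) = 223 m³/d × (3630 − 7.98) g/m³ = 8.08×10^5 g/d = 807.7 kg/d.
Net sludge production P_X = 0.1616 × 807.7 = 130.5 kg VSS/d.
R_O = Q·(S₀ − S) − 1.42·P_X = 807.7 − 1.42 × 130.5 = 622.4 kg O₂/d.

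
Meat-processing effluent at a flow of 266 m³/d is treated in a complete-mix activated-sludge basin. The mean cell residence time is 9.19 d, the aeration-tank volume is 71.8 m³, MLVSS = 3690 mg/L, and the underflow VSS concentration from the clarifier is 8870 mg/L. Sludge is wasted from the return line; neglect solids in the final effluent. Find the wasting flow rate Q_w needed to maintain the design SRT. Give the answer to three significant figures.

Wasting from the return line (neglecting effluent solids): Q_w = V·X / (θ_c·X_r) = 71.80 × 3690 / (9.19 × 8870) = 3.250 m³/d.

Q_w ≈ 3.25 m³/d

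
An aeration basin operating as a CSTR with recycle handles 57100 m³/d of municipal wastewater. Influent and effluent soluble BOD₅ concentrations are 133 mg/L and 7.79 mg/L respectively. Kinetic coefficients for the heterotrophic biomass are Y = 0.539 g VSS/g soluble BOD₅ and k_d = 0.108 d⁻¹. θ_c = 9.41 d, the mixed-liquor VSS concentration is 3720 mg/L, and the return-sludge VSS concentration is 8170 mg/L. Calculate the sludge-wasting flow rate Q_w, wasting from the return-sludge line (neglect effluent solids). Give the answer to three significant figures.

Rearranging the biomass balance for a CMAS with decay, V = Y·Q·ΔS·θ_c / [X·(1+k_d θ_c)] = 0.539 × 57100 × (133 − 7.79) × 9.41 / [3720 × (1 + 0.108 × 9.41)] = 3.63×10^7 / 7501 = 4835 m³.
θ_c = V·X/(Q_w·X_r) when wasting from the recycle, so Q_w = V·X/(θ_c·X_r) = 4835 × 3720 / (9.41 × 8170) = 233.9 m³/d.

Q_w ≈ 234 m³/d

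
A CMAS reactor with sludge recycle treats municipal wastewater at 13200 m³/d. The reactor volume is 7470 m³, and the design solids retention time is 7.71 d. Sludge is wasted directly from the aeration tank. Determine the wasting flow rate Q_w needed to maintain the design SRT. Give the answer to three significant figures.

Wasting from the aeration tank: Q_w = V / θ_c = 7470 / 7.71 = 968.9 m³/d.

Q_w ≈ 969 m³/d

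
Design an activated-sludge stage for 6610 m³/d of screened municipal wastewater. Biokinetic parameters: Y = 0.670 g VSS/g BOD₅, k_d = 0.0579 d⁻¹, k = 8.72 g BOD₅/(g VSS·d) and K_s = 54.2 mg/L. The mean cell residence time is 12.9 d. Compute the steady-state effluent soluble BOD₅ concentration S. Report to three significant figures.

S ≈ 1.29 mg/L

Effluent substrate depends only on kinetics and SRT: S = K_s(1 + k_d θ_c) / [θ_c(Yk − k_d) − 1] = 54.2 × (1 + 0.0579 × 12.9) / [12.9 × (0.670 × 8.72 − 0.0579) − 1] = 94.68 / 73.62 = 1.286 mg/L.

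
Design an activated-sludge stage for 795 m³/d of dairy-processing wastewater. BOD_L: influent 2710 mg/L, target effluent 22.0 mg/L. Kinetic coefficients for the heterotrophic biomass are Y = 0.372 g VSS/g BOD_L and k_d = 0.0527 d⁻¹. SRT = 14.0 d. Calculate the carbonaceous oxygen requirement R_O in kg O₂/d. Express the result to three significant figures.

R_O ≈ 1490 kg O₂/d

The observed yield is Y_obs = Y/(1 + k_d·θ_c) = 0.372 / (1 + 0.0527 × 14.0) = 0.372 / 1.738 = 0.2141 g VSS per g BOD_L removed.
Mass of BOD_L removed per day: Q(S₀ − S) = 795 × 2688 g/m³ = 2137 kg/d.
P_X = Y_obs·Q·(S₀ − S) = 0.2141 × 2137 = 457.4 kg VSS/d.
R_O = Q·ΔS − 1.42 P_X = 2137 − 649.6 = 1487 kg O₂/d.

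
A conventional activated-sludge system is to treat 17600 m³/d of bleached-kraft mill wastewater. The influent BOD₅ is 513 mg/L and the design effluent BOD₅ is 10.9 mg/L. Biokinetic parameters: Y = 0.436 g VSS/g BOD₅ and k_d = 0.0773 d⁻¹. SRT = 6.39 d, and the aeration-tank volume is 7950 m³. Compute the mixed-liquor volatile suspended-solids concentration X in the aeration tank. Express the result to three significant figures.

X ≈ 2070 mg/L

X = Y·Q·ΔS·θ_c / [V·(1 + k_d θ_c)] = 0.436 × 17600 × (513 − 10.9) × 6.39 / [7950 × (1 + 0.0773 × 6.39)] = 2073 mg/L.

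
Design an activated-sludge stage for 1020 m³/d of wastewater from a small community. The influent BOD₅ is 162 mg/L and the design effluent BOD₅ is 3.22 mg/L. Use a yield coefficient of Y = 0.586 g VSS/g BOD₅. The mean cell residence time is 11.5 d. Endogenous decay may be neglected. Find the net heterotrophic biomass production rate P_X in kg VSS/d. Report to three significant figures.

P_X ≈ 94.9 kg VSS/d

With endogenous decay neglected, the observed yield equals the true yield: Y_obs = Y = 0.586 g VSS/g BOD₅.
ΔS = 162 − 3.22 = 158.8 mg/L, so the substrate removal rate is 1020 × 158.8/1000 = 162.0 kg BOD₅/d.
So the net sludge growth is P_X = 0.5860 × 162.0 = 94.91 kg VSS/d.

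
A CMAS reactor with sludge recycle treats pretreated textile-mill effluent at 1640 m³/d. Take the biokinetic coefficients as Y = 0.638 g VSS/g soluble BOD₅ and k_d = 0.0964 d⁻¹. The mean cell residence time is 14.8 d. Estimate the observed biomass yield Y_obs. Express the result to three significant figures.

The observed yield is Y_obs = Y/(1 + k_d·θ_c) = 0.638 / (1 + 0.0964 × 14.8) = 0.638 / 2.427 = 0.2629 g VSS per g soluble BOD₅ removed.

Y_obs ≈ 0.263 g VSS/g soluble BOD₅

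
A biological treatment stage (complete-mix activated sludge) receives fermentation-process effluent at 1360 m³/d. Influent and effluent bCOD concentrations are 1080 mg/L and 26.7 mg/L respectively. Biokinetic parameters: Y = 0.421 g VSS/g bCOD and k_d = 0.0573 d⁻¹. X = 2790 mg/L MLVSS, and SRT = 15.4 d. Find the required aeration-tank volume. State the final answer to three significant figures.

V ≈ 1770 m³

Rearranging the biomass balance for a CMAS with decay, V = Y·Q·ΔS·θ_c / [X·(1+k_d θ_c)] = 0.421 × 1360 × (1080 − 26.7) × 15.4 / [2790 × (1 + 0.0573 × 15.4)] = 9.29×10^6 / 5252 = 1768 m³.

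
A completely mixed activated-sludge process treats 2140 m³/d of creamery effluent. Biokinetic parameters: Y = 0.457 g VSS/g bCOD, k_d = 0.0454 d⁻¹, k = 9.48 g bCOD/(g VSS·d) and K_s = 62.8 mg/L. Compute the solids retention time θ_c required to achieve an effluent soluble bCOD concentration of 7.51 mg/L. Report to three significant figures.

θ_c ≈ 2.40 d

At the target effluent, Y k S/(K_s+S) = 0.457×9.48×7.51/70.31 = 0.4628 d⁻¹.
θ_c = 1/(μ − k_d) = 1/(0.4628 − 0.0454) = 1/0.4174 = 2.396 d.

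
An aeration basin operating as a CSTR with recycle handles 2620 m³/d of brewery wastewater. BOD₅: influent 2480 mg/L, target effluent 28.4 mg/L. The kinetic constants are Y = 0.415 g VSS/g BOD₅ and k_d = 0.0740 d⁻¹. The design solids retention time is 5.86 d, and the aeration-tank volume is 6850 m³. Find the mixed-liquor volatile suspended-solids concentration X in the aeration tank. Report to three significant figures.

X ≈ 1590 mg/L

From V·X·(1 + k_d·θ_c) = Y·Q·(S₀ − S)·θ_c: X = 0.415 × 2620 × (2480 − 28.4) × 5.86 / [6850 × (1 + 0.0740 × 5.86)] = 1591 mg/L.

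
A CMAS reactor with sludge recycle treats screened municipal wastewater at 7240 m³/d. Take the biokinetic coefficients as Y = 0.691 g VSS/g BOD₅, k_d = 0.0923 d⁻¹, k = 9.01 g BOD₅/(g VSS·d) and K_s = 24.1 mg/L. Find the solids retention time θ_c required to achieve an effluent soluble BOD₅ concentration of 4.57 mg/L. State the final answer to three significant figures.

θ_c ≈ 1.11 d

From 1/θ_c = Y·k·S/(K_s + S) − k_d: Y·k·S/(K_s+S) = 0.691 × 9.01 × 4.57 / (24.1 + 4.57) = 0.9924 d⁻¹.
θ_c = 1/(μ − k_d) = 1/(0.9924 − 0.0923) = 1/0.9001 = 1.111 d.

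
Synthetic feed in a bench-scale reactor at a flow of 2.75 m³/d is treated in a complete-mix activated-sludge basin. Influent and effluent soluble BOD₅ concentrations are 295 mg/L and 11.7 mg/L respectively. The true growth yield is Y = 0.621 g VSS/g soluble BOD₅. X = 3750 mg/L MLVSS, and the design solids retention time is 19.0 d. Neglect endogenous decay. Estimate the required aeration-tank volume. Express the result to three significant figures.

V ≈ 2.45 m³

V·X = Y·Q·ΔS·θ_c gives V = 0.621 × 2.75 × (295 − 11.7) × 19.0 / 3750 = 2.451 m³.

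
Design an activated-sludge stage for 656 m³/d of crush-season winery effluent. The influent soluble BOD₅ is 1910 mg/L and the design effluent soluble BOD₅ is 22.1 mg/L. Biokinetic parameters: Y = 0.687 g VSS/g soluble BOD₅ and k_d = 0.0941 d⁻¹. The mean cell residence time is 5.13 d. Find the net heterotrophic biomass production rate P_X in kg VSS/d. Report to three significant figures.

P_X ≈ 574 kg VSS/d

Y_obs = Y / (1 + k_d θ_c) = 0.687 / (1 + 0.0941 × 5.13) = 0.687 / 1.483 = 0.4633.
Substrate removed = Q·(S₀ − S) = 656 m³/d × (1910 − 22.1) g/m³ = 1.24×10^6 g/d = 1238 kg/d.
P_X = Y_obs · Q(S₀ − S) = 0.4633 × 1238 = 573.8 kg VSS/d.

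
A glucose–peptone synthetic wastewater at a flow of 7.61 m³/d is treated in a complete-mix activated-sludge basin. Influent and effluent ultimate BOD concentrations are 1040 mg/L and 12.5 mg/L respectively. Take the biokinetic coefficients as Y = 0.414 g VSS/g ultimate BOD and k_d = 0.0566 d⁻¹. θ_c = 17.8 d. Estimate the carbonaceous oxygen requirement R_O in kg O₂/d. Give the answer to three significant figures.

Observed yield with endogenous decay: Y_obs = Y / (1 + k_d·θ_c) = 0.414 / (1 + 0.0566 × 17.8) = 0.414 / 2.007 = 0.2062 g VSS/g ultimate BOD.
Q·(S₀ − S) = 7.61 × (1040 − 12.5) × 10⁻³ = 7.819 kg/d removed.
P_X = Y_obs·Q·(S₀ − S) = 0.2062 × 7.819 = 1.613 kg VSS/d.
R_O = Q·ΔS − 1.42 P_X = 7.819 − 2.290 = 5.529 kg O₂/d.

R_O ≈ 5.53 kg O₂/d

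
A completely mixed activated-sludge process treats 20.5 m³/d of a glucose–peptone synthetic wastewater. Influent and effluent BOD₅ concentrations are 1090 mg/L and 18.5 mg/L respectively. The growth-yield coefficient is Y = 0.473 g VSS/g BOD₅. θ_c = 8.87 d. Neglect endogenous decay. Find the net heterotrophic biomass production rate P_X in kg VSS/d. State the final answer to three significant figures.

P_X ≈ 10.4 kg VSS/d

No decay correction is needed, so Y_obs = Y = 0.473.
Mass of BOD₅ removed per day: Q(S₀ − S) = 20.5 × 1072 g/m³ = 21.97 kg/d.
P_X = Y_obs · Q(S₀ − S) = 0.4730 × 21.97 = 10.39 kg VSS/d.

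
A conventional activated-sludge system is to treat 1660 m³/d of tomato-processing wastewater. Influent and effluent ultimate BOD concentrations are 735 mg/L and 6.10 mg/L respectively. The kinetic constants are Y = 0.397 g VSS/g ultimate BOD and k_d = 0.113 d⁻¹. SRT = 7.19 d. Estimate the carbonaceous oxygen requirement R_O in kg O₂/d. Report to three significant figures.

R_O ≈ 834 kg O₂/d

Y_obs = Y / (1 + k_d θ_c) = 0.397 / (1 + 0.113 × 7.19) = 0.397 / 1.812 = 0.2190.
ΔS = 735 − 6.10 = 728.9 mg/L, so the substrate removal rate is 1660 × 728.9/1000 = 1210 kg ultimate BOD/d.
Net sludge production P_X = 0.2190 × 1210 = 265.0 kg VSS/d.
R_O = Q·(S₀ − S) − 1.42·P_X = 1210 − 1.42 × 265.0 = 833.6 kg O₂/d.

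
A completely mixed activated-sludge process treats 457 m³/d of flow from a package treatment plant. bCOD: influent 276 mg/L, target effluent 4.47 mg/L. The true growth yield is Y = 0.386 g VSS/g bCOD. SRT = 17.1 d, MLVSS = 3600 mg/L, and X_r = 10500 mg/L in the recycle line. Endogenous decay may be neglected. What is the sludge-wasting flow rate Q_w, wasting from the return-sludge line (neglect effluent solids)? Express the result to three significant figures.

Q_w ≈ 4.56 m³/d

With k_d = 0 the design equation reduces to V = Y Q (S₀−S) θ_c / X = 0.386 × 457 × (276 − 4.47) × 17.1 / 3600 = 227.5 m³.
Wasting from the return line (neglecting effluent solids): Q_w = V·X / (θ_c·X_r) = 227.5 × 3600 / (17.1 × 10500) = 4.562 m³/d.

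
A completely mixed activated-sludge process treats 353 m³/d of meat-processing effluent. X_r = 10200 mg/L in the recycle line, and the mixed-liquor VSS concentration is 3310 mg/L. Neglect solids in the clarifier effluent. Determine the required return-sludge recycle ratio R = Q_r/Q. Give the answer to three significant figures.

R ≈ 0.480

Solids balance on the clarifier gives (1+R)X = R·X_r, so R = X/(X_r − X) = 3310 / (10200 − 3310) = 0.4804.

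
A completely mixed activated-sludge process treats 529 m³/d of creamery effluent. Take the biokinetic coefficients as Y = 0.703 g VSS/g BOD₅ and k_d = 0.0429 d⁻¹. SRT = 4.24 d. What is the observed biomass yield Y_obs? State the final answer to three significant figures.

Y_obs = Y / (1 + k_d θ_c) = 0.703 / (1 + 0.0429 × 4.24) = 0.703 / 1.182 = 0.5948.

Y_obs ≈ 0.595 g VSS/g BOD₅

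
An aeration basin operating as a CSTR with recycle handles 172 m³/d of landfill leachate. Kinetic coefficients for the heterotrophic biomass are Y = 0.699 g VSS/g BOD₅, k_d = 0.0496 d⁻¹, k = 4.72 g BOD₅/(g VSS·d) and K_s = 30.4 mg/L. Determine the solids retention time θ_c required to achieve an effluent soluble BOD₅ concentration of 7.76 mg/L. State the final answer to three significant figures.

θ_c ≈ 1.61 d

From 1/θ_c = Y·k·S/(K_s + S) − k_d: Y·k·S/(K_s+S) = 0.699 × 4.72 × 7.76 / (30.4 + 7.76) = 0.6709 d⁻¹.
1/θ_c = 0.6709 − 0.0496 = 0.6213 d⁻¹, so θ_c = 1.609 d.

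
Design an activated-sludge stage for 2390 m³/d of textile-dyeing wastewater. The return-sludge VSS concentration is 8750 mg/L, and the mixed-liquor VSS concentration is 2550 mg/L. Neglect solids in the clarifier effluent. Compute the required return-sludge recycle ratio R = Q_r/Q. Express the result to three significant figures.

R = Q_r/Q = X/(X_r − X) = 2550 / (8750 − 2550) = 0.4113.

R ≈ 0.411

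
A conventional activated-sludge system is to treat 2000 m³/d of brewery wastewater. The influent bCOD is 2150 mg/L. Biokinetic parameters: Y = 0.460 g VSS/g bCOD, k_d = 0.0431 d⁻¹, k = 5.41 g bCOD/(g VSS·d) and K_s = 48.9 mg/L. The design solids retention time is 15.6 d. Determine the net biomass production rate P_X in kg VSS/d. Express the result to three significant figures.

P_X ≈ 1180 kg VSS/d

For a completely mixed reactor with recycle the Lawrence–McCarty relation gives S = K_s·(1 + k_d·θ_c) / [θ_c·(Y·k − k_d) − 1] = 48.9 × (1 + 0.0431 × 15.6) / [15.6 × (0.460 × 5.41 − 0.0431) − 1] = 81.78 / 37.15 = 2.201 mg/L.
Observed yield with endogenous decay: Y_obs = Y / (1 + k_d·θ_c) = 0.460 / (1 + 0.0431 × 15.6) = 0.460 / 1.672 = 0.2751 g VSS/g bCOD.
Substrate removed = Q·(S₀ − S) = 2000 m³/d × (2150 − 2.20) g/m³ = 4.3×10^6 g/d = 4296 kg/d.
So the net sludge growth is P_X = 0.2751 × 4296 = 1182 kg VSS/d.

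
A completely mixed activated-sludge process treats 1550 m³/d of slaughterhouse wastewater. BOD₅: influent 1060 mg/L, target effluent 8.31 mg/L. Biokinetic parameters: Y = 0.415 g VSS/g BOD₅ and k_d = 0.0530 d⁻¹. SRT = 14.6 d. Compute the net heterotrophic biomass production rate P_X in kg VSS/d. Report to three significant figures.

P_X ≈ 381 kg VSS/d

Y_obs = Y / (1 + k_d θ_c) = 0.415 / (1 + 0.0530 × 14.6) = 0.415 / 1.774 = 0.2340.
Q·(S₀ − S) = 1550 × (1060 − 8.31) × 10⁻³ = 1630 kg/d removed.
P_X = Y_obs · Q(S₀ − S) = 0.2340 × 1630 = 381.4 kg VSS/d.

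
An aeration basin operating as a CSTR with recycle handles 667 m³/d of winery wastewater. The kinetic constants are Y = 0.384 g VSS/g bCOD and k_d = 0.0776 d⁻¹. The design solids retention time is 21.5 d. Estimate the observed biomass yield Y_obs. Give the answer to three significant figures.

Observed yield with endogenous decay: Y_obs = Y / (1 + k_d·θ_c) = 0.384 / (1 + 0.0776 × 21.5) = 0.384 / 2.668 = 0.1439 g VSS/g bCOD.

Y_obs ≈ 0.144 g VSS/g bCOD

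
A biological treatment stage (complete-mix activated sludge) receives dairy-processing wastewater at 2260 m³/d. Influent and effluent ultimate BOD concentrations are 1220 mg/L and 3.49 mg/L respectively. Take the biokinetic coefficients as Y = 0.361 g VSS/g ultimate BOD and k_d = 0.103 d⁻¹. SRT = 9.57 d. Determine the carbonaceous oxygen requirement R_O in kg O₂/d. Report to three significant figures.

Correct the yield for decay: Y_obs = Y/(1 + k_d θ_c) = 0.361 / (1 + 0.103 × 9.57) = 0.361 / 1.986 = 0.1818.
Mass of ultimate BOD removed per day: Q(S₀ − S) = 2260 × 1217 g/m³ = 2749 kg/d.
P_X = Y_obs·Q·(S₀ − S) = 0.1818 × 2749 = 499.8 kg VSS/d.
R_O = Q·(S₀ − S) − 1.42·P_X = 2749 − 1.42 × 499.8 = 2040 kg O₂/d.

R_O ≈ 2040 kg O₂/d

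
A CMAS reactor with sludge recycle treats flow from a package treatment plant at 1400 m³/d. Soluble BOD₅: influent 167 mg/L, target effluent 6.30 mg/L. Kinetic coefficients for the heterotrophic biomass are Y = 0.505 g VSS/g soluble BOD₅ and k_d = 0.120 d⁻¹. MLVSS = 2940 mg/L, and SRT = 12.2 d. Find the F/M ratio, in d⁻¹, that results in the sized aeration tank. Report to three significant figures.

F/M ≈ 0.416 d⁻¹

Steady-state biomass mass balance: V·X·(1 + k_d·θ_c) = Y·Q·(S₀ − S)·θ_c, so V = 0.505 × 1400 × (167 − 6.30) × 12.2 / [2940 × (1 + 0.120 × 12.2)] = 1.39×10^6 / 7244 = 191.3 m³.
F/M = applied load / biomass = Q·S₀/(V·X) = 1400 × 167 / (191.3 × 2940) = 0.4156 d⁻¹.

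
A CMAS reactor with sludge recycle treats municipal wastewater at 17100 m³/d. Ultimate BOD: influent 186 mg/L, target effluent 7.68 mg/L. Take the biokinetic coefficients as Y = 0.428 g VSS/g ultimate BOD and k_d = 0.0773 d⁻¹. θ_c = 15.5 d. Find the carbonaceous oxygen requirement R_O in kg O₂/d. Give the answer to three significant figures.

R_O ≈ 2210 kg O₂/d

Y_obs = Y / (1 + k_d θ_c) = 0.428 / (1 + 0.0773 × 15.5) = 0.428 / 2.198 = 0.1947.
Substrate removed = Q·(S₀ − S) = 17100 m³/d × (186 − 7.68) g/m³ = 3.05×10^6 g/d = 3049 kg/d.
Biomass synthesised: P_X = Y_obs × 3049 = 593.7 kg VSS/d.
R_O = Q·ΔS − 1.42 P_X = 3049 − 843.1 = 2206 kg O₂/d.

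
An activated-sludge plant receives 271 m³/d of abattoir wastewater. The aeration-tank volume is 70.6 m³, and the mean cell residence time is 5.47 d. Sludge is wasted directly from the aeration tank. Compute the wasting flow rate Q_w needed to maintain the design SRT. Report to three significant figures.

Q_w ≈ 12.9 m³/d

For wasting at MLVSS concentration, Q_w = V/θ_c = 70.60/5.47 = 12.91 m³/d.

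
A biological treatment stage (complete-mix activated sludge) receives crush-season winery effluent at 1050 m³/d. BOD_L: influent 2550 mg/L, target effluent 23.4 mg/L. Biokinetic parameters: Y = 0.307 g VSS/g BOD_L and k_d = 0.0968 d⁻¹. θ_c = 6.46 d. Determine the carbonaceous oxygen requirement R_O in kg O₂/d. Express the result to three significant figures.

The observed yield is Y_obs = Y/(1 + k_d·θ_c) = 0.307 / (1 + 0.0968 × 6.46) = 0.307 / 1.625 = 0.1889 g VSS per g BOD_L removed.
Substrate removed = Q·(S₀ − S) = 1050 m³/d × (2550 − 23.4) g/m³ = 2.65×10^6 g/d = 2653 kg/d.
P_X = Y_obs·Q·(S₀ − S) = 0.1889 × 2653 = 501.1 kg VSS/d.
R_O = Q·(S₀ − S) − 1.42·P_X = 2653 − 1.42 × 501.1 = 1941 kg O₂/d.

R_O ≈ 1940 kg O₂/d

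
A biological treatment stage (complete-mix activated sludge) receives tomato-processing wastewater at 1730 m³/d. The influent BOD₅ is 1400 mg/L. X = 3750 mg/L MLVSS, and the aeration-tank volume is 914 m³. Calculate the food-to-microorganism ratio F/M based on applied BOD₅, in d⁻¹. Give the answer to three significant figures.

F/M ≈ 0.707 d⁻¹

F/M = Q·S₀ / (V·X) = 1730 × 1400 / (914.0 × 3750) = 0.7066 g BOD₅·(g VSS·d)⁻¹.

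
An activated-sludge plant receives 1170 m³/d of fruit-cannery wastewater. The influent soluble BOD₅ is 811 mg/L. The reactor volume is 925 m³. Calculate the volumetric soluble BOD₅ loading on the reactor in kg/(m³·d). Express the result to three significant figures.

L_v ≈ 1.03 kg soluble BOD₅/(m³·d)

Applied soluble BOD₅ load per unit volume = Q·S₀/V = (1170 × 811/1000)/925.0 = 1.026 kg soluble BOD₅·m⁻³·d⁻¹.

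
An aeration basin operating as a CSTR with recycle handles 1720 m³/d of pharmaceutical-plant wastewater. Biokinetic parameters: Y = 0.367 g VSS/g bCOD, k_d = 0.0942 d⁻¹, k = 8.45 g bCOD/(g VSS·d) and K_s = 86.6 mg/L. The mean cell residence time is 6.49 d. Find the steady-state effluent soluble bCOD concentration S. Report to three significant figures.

S ≈ 7.54 mg/L

For a completely mixed reactor with recycle the Lawrence–McCarty relation gives S = K_s·(1 + k_d·θ_c) / [θ_c·(Y·k − k_d) − 1] = 86.6 × (1 + 0.0942 × 6.49) / [6.49 × (0.367 × 8.45 − 0.0942) − 1] = 139.5 / 18.52 = 7.537 mg/L.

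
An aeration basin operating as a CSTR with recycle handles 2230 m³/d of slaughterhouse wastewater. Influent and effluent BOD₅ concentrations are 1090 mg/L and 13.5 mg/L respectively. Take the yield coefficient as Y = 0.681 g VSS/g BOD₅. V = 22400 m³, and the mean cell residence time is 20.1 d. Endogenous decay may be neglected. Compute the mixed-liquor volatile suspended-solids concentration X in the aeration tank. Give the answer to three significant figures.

From V·X = Y·Q·(S₀ − S)·θ_c (decay neglected): X = 0.681 × 2230 × (1090 − 13.5) × 20.1 / 22400 = 1467 mg/L.

X ≈ 1470 mg/L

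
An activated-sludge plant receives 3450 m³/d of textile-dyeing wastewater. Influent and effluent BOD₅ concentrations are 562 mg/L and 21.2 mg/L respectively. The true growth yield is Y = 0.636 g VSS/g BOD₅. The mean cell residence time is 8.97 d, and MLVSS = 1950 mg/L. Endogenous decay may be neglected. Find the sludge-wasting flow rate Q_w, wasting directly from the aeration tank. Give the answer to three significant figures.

With k_d = 0 the design equation reduces to V = Y Q (S₀−S) θ_c / X = 0.636 × 3450 × (562 − 21.2) × 8.97 / 1950 = 5458 m³.
With mixed-liquor wasting, θ_c = V/Q_w, so Q_w = V/θ_c = 5458/8.97 = 608.5 m³/d.

Q_w ≈ 609 m³/d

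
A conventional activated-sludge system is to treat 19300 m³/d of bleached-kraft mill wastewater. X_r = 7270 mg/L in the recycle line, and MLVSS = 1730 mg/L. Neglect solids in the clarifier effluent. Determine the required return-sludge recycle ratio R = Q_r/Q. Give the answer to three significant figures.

R ≈ 0.312

R = Q_r/Q = X/(X_r − X) = 1730 / (7270 − 1730) = 0.3123.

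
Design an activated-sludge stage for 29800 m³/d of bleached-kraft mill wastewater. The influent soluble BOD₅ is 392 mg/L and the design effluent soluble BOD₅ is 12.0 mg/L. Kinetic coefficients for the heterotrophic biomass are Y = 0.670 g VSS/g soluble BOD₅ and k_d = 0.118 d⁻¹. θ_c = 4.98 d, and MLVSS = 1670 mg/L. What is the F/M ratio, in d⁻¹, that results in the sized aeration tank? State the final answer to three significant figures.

F/M ≈ 0.491 d⁻¹

From the SRT design equation V = Y Q (S₀−S) θ_c / [X (1 + k_d θ_c)] = 0.670 × 29800 × (392 − 12.0) × 4.98 / [1670 × (1 + 0.118 × 4.98)] = 3.78×10^7 / 2651 = 14251 m³.
F/M = Q·S₀ / (V·X) = 29800 × 392 / (14251 × 1670) = 0.4909 g soluble BOD₅·(g VSS·d)⁻¹.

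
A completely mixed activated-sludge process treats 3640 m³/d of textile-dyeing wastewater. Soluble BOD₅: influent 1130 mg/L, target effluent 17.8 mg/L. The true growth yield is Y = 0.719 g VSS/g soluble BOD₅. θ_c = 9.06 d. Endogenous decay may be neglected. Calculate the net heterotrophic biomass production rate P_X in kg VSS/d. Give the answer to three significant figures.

P_X ≈ 2910 kg VSS/d

No decay correction is needed, so Y_obs = Y = 0.719.
Substrate removed = Q·(S₀ − S) = 3640 m³/d × (1130 − 17.8) g/m³ = 4.05×10^6 g/d = 4048 kg/d.
So the net sludge growth is P_X = 0.7190 × 4048 = 2911 kg VSS/d.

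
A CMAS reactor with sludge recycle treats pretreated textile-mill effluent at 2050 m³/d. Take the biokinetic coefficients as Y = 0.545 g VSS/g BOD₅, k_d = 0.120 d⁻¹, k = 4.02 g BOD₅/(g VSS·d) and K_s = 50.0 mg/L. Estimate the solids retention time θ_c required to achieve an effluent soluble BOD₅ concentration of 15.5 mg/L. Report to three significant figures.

θ_c ≈ 2.51 d

From 1/θ_c = Y·k·S/(K_s + S) − k_d: Y·k·S/(K_s+S) = 0.545 × 4.02 × 15.5 / (50.0 + 15.5) = 0.5185 d⁻¹.
θ_c = 1/(μ − k_d) = 1/(0.5185 − 0.120) = 1/0.3985 = 2.510 d.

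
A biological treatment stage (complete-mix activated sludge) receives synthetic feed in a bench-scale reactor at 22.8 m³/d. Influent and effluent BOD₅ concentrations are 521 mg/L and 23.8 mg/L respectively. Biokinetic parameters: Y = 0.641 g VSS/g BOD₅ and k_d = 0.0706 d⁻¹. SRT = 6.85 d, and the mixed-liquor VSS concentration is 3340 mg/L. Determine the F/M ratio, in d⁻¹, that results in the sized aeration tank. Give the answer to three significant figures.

F/M ≈ 0.354 d⁻¹

From the SRT design equation V = Y Q (S₀−S) θ_c / [X (1 + k_d θ_c)] = 0.641 × 22.8 × (521 − 23.8) × 6.85 / [3340 × (1 + 0.0706 × 6.85)] = 4.98×10^4 / 4955 = 10.04 m³.
F/M = Q·S₀ / (V·X) = 22.8 × 521 / (10.04 × 3340) = 0.3541 g BOD₅·(g VSS·d)⁻¹.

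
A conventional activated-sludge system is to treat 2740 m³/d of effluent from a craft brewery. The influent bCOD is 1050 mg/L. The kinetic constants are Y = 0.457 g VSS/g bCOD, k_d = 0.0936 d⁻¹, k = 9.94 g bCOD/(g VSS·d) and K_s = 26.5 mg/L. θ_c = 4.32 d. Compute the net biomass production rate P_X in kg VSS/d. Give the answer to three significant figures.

P_X ≈ 934 kg VSS/d

For a completely mixed reactor with recycle the Lawrence–McCarty relation gives S = K_s·(1 + k_d·θ_c) / [θ_c·(Y·k − k_d) − 1] = 26.5 × (1 + 0.0936 × 4.32) / [4.32 × (0.457 × 9.94 − 0.0936) − 1] = 37.22 / 18.22 = 2.043 mg/L.
Correct the yield for decay: Y_obs = Y/(1 + k_d θ_c) = 0.457 / (1 + 0.0936 × 4.32) = 0.457 / 1.404 = 0.3254.
Q·(S₀ − S) = 2740 × (1050 − 2.04) × 10⁻³ = 2871 kg/d removed.
Net biomass production P_X = Y_obs × Q·(S₀ − S) = 0.3254 × 2871 = 934.4 kg VSS/d.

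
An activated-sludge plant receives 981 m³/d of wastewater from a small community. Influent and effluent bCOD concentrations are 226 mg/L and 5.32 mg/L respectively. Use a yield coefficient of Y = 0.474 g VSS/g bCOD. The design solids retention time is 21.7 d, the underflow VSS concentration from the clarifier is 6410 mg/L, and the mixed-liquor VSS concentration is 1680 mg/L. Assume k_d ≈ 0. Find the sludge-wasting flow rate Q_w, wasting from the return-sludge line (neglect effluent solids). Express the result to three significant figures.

Biomass mass balance (decay neglected): V·X = Y·Q·(S₀ − S)·θ_c, so V = 0.474 × 981 × (226 − 5.32) × 21.7 / 1680 = 1325 m³.
θ_c = V·X/(Q_w·X_r) when wasting from the recycle, so Q_w = V·X/(θ_c·X_r) = 1325 × 1680 / (21.7 × 6410) = 16.01 m³/d.

Q_w ≈ 16.0 m³/d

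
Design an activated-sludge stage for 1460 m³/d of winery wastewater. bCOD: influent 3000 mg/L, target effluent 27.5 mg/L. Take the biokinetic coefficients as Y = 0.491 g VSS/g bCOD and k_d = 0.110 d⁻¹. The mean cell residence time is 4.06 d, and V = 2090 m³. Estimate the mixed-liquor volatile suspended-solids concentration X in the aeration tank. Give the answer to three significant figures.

From V·X·(1 + k_d·θ_c) = Y·Q·(S₀ − S)·θ_c: X = 0.491 × 1460 × (3000 − 27.5) × 4.06 / [2090 × (1 + 0.110 × 4.06)] = 2861 mg/L.

X ≈ 2860 mg/L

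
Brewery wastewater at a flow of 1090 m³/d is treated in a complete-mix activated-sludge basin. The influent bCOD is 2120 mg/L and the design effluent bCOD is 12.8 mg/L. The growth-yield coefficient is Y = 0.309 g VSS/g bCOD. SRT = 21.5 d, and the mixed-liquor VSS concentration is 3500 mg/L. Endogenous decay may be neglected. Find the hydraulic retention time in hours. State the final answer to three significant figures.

V·X = Y·Q·ΔS·θ_c gives V = 0.309 × 1090 × (2120 − 12.8) × 21.5 / 3500 = 4360 m³.
Hydraulic retention time τ = V/Q = 4360 / 1090 = 4.000 d = 95.99 h.

τ ≈ 96.0 h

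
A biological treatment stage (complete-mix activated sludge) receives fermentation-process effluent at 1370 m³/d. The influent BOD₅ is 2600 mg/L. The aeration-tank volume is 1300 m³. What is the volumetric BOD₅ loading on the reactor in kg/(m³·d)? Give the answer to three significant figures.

L_v ≈ 2.74 kg BOD₅/(m³·d)

L_v = Q S₀ / V = 1370 × 2600 × 10⁻³ / 1300 = 2.740 kg/(m³·d).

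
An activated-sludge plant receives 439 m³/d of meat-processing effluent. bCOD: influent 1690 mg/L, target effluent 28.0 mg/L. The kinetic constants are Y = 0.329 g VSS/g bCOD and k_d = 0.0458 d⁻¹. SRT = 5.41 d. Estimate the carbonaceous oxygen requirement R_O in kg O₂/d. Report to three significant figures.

Correct the yield for decay: Y_obs = Y/(1 + k_d θ_c) = 0.329 / (1 + 0.0458 × 5.41) = 0.329 / 1.248 = 0.2637.
Substrate removed = Q·(S₀ − S) = 439 m³/d × (1690 − 28.0) g/m³ = 7.3×10^5 g/d = 729.6 kg/d.
Biomass synthesised: P_X = Y_obs × 729.6 = 192.4 kg VSS/d.
R_O = Q·(S₀ − S) − 1.42·P_X = 729.6 − 1.42 × 192.4 = 456.4 kg O₂/d.

R_O ≈ 456 kg O₂/d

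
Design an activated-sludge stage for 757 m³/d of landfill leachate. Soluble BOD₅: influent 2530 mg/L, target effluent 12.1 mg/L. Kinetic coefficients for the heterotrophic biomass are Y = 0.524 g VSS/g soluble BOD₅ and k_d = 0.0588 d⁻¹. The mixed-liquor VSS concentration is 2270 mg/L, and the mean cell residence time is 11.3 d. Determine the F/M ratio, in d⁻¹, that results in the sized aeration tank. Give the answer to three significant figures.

F/M ≈ 0.282 d⁻¹

Steady-state biomass mass balance: V·X·(1 + k_d·θ_c) = Y·Q·(S₀ − S)·θ_c, so V = 0.524 × 757 × (2530 − 12.1) × 11.3 / [2270 × (1 + 0.0588 × 11.3)] = 1.13×10^7 / 3778 = 2987 m³.
F/M = Q·S₀ / (V·X) = 757 × 2530 / (2987 × 2270) = 0.2824 g soluble BOD₅·(g VSS·d)⁻¹.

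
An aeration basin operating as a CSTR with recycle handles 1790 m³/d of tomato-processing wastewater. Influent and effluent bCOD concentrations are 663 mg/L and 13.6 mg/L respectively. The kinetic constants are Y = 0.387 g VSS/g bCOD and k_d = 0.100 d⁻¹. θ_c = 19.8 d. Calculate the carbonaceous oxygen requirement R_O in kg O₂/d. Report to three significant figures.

R_O ≈ 948 kg O₂/d

The observed yield is Y_obs = Y/(1 + k_d·θ_c) = 0.387 / (1 + 0.100 × 19.8) = 0.387 / 2.980 = 0.1299 g VSS per g bCOD removed.
ΔS = 663 − 13.6 = 649.4 mg/L, so the substrate removal rate is 1790 × 649.4/1000 = 1162 kg bCOD/d.
P_X = Y_obs·Q·(S₀ − S) = 0.1299 × 1162 = 151.0 kg VSS/d.
Carbonaceous O₂ demand = substrate oxidised − cell-mass equivalent = 1162 − 1.42 × 151.0 = 948.1 kg O₂/d.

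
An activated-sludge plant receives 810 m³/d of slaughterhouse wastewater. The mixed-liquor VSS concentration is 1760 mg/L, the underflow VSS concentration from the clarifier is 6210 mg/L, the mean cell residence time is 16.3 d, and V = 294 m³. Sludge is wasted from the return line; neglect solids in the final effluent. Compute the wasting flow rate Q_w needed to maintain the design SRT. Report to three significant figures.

Q_w ≈ 5.11 m³/d

Wasting from the return line (neglecting effluent solids): Q_w = V·X / (θ_c·X_r) = 294.0 × 1760 / (16.3 × 6210) = 5.112 m³/d.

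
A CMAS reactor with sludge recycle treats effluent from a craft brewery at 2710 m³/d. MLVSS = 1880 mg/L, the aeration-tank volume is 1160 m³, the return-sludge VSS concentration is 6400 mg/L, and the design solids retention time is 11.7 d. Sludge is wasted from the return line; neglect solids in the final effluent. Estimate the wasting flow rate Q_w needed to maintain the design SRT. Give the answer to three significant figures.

θ_c = V·X/(Q_w·X_r) when wasting from the recycle, so Q_w = V·X/(θ_c·X_r) = 1160 × 1880 / (11.7 × 6400) = 29.12 m³/d.

Q_w ≈ 29.1 m³/d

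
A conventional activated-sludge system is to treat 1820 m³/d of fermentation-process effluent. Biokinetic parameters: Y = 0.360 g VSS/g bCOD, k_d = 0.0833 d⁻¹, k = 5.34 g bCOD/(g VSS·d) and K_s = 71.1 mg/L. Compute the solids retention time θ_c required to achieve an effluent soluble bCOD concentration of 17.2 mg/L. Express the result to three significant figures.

At the target effluent, Y k S/(K_s+S) = 0.360×5.34×17.2/88.30 = 0.3745 d⁻¹.
1/θ_c = 0.3745 − 0.0833 = 0.2912 d⁻¹, so θ_c = 3.434 d.

θ_c ≈ 3.43 d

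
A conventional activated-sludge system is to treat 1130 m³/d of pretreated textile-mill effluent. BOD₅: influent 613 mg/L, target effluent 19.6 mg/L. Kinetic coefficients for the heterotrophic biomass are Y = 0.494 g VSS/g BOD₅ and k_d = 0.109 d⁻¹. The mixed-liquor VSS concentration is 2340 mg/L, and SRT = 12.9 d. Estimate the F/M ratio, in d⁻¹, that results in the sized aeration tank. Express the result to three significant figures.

F/M ≈ 0.390 d⁻¹

Rearranging the biomass balance for a CMAS with decay, V = Y·Q·ΔS·θ_c / [X·(1+k_d θ_c)] = 0.494 × 1130 × (613 − 19.6) × 12.9 / [2340 × (1 + 0.109 × 12.9)] = 4.27×10^6 / 5630 = 758.9 m³.
F/M = applied load / biomass = Q·S₀/(V·X) = 1130 × 613 / (758.9 × 2340) = 0.3900 d⁻¹.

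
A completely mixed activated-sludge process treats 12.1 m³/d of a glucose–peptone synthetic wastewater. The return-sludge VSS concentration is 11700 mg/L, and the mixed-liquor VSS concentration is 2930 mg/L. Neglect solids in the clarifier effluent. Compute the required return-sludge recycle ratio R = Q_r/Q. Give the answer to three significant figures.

Solids balance on the clarifier gives (1+R)X = R·X_r, so R = X/(X_r − X) = 2930 / (11700 − 2930) = 0.3341.

R ≈ 0.334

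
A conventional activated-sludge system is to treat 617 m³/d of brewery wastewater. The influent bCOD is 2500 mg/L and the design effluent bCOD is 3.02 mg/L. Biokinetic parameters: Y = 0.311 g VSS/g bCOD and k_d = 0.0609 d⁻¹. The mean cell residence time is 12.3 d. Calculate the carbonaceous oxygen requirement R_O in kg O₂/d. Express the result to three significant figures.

R_O ≈ 1150 kg O₂/d

The observed yield is Y_obs = Y/(1 + k_d·θ_c) = 0.311 / (1 + 0.0609 × 12.3) = 0.311 / 1.749 = 0.1778 g VSS per g bCOD removed.
ΔS = 2500 − 3.02 = 2497 mg/L, so the substrate removal rate is 617 × 2497/1000 = 1541 kg bCOD/d.
Net sludge production P_X = 0.1778 × 1541 = 273.9 kg VSS/d.
R_O = Q·(S₀ − S) − 1.42·P_X = 1541 − 1.42 × 273.9 = 1152 kg O₂/d.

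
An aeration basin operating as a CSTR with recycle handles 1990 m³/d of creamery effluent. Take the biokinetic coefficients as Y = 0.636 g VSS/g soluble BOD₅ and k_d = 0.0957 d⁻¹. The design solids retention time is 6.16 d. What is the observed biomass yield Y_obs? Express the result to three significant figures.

The observed yield is Y_obs = Y/(1 + k_d·θ_c) = 0.636 / (1 + 0.0957 × 6.16) = 0.636 / 1.590 = 0.4001 g VSS per g soluble BOD₅ removed.

Y_obs ≈ 0.400 g VSS/g soluble BOD₅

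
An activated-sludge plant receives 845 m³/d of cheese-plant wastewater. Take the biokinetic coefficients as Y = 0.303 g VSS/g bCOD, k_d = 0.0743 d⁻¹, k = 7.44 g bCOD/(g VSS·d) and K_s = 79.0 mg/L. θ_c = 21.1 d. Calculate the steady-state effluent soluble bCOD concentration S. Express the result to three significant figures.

S ≈ 4.51 mg/L

From the Monod/SRT balance for a CMAS, S = K_s·(1+k_d θ_c)/[θ_c·(Y k − k_d) − 1] = 79.0 × (1 + 0.0743 × 21.1) / [21.1 × (0.303 × 7.44 − 0.0743) − 1] = 202.9 / 45.00 = 4.508 mg/L.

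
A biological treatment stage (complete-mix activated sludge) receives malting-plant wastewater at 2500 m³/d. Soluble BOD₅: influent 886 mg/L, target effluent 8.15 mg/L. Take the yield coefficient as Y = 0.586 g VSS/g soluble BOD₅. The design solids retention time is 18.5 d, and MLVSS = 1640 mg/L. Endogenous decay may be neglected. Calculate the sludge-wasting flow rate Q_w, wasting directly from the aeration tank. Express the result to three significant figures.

Q_w ≈ 784 m³/d

V·X = Y·Q·ΔS·θ_c gives V = 0.586 × 2500 × (886 − 8.15) × 18.5 / 1640 = 14507 m³.
For wasting at MLVSS concentration, Q_w = V/θ_c = 14507/18.5 = 784.2 m³/d.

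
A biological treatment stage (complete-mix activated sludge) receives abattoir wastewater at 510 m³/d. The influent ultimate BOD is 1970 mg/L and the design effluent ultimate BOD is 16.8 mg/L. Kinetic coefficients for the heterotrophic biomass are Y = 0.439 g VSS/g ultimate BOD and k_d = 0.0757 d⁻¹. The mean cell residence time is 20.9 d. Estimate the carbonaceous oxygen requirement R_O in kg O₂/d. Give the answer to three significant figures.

Y_obs = Y / (1 + k_d θ_c) = 0.439 / (1 + 0.0757 × 20.9) = 0.439 / 2.582 = 0.1700.
Mass of ultimate BOD removed per day: Q(S₀ − S) = 510 × 1953 g/m³ = 996.1 kg/d.
Biomass synthesised: P_X = Y_obs × 996.1 = 169.4 kg VSS/d.
R_O = Q·ΔS − 1.42 P_X = 996.1 − 240.5 = 755.6 kg O₂/d.

R_O ≈ 756 kg O₂/d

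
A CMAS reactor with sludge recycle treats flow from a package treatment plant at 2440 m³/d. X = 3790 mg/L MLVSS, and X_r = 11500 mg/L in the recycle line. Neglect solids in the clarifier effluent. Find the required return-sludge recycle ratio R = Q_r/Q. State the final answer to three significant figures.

R ≈ 0.492

Mass balance around the secondary clarifier (neglecting effluent solids): R = X / (X_r − X) = 3790 / (11500 − 3790) = 0.4916.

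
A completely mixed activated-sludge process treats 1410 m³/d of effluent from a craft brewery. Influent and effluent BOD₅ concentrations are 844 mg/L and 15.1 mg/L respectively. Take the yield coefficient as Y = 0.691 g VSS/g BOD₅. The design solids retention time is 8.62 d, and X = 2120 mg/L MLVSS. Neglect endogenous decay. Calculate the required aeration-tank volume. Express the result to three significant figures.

V·X = Y·Q·ΔS·θ_c gives V = 0.691 × 1410 × (844 − 15.1) × 8.62 / 2120 = 3284 m³.

V ≈ 3280 m³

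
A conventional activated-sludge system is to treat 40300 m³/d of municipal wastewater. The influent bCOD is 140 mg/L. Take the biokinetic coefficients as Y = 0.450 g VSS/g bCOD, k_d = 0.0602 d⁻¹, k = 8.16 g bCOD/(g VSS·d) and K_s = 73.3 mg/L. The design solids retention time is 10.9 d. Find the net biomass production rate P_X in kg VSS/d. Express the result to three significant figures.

From the Monod/SRT balance for a CMAS, S = K_s·(1+k_d θ_c)/[θ_c·(Y k − k_d) − 1] = 73.3 × (1 + 0.0602 × 10.9) / [10.9 × (0.450 × 8.16 − 0.0602) − 1] = 121.4 / 38.37 = 3.164 mg/L.
Observed yield with endogenous decay: Y_obs = Y / (1 + k_d·θ_c) = 0.450 / (1 + 0.0602 × 10.9) = 0.450 / 1.656 = 0.2717 g VSS/g bCOD.
Q·(S₀ − S) = 40300 × (140 − 3.16) × 10⁻³ = 5515 kg/d removed.
So the net sludge growth is P_X = 0.2717 × 5515 = 1498 kg VSS/d.

P_X ≈ 1500 kg VSS/d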